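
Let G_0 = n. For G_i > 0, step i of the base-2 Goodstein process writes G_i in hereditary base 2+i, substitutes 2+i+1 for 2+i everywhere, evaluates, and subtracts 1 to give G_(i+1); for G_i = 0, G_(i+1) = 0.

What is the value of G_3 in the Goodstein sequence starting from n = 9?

base 2: 9 = 2^(2 + 1) + 1; at 3: 3^(3 + 1) + 1 = 82; next = 81
base 3: 81 = 3^(3 + 1); at 4: 4^(4 + 1) = 1024; next = 1023
base 4: 1023 = 3·4^4 + 3·4^3 + 3·4^2 + 3·4 + 3; at 5: 3·5^5 + 3·5^3 + 3·5^2 + 3·5 + 3 = 9843; next = 9842
base 5: 9842 = 3·5^5 + 3·5^3 + 3·5^2 + 3·5 + 2; at 6: 3·6^6 + 3·6^3 + 3·6^2 + 3·6 + 2 = 140744; next = 140743

9842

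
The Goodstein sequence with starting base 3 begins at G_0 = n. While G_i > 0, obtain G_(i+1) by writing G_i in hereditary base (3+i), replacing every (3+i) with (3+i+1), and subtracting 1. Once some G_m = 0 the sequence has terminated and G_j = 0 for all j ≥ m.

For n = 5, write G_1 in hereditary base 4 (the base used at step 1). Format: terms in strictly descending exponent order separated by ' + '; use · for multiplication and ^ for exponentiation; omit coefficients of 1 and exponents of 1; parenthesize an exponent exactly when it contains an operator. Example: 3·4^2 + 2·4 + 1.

5 —HB3→ 3 + 2 —bump→ 4 + 2 = 6 —(−1)→ 5
5 —HB4→ 4 + 1 —bump→ 5 + 1 = 6 —(−1)→ 5

4 + 1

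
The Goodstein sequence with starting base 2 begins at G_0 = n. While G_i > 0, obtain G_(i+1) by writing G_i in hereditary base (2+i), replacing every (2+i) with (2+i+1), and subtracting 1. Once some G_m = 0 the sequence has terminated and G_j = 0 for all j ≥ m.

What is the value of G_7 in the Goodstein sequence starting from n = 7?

(0) 7|_2 = 2^2 + 2 + 1 ↦ 3^3 + 3 + 1|_3 = 31 ⇒ 30
(1) 30|_3 = 3^3 + 3 ↦ 4^4 + 4|_4 = 260 ⇒ 259
(2) 259|_4 = 4^4 + 3 ↦ 5^5 + 3|_5 = 3128 ⇒ 3127
(3) 3127|_5 = 5^5 + 2 ↦ 6^6 + 2|_6 = 46658 ⇒ 46657
(4) 46657|_6 = 6^6 + 1 ↦ 7^7 + 1|_7 = 823544 ⇒ 823543
(5) 823543|_7 = 7^7 ↦ 8^8|_8 = 16777216 ⇒ 16777215
(6) 16777215|_8 = 7·8^7 + 7·8^6 + 7·8^5 + 7·8^4 + 7·8^3 + 7·8^2 + 7·8 + 7 ↦ 7·9^7 + 7·9^6 + 7·9^5 + 7·9^4 + 7·9^3 + 7·9^2 + 7·9 + 7|_9 = 37665880 ⇒ 37665879
(7) 37665879|_9 = 7·9^7 + 7·9^6 + 7·9^5 + 7·9^4 + 7·9^3 + 7·9^2 + 7·9 + 6 ↦ 7·10^7 + 7·10^6 + 7·10^5 + 7·10^4 + 7·10^3 + 7·10^2 + 7·10 + 6|_10 = 77777776 ⇒ 77777775

37665879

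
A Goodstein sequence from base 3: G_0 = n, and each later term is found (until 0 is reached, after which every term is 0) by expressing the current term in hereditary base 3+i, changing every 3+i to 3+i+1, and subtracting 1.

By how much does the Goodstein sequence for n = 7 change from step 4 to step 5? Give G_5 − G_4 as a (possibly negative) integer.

base 3: 7 = 2·3 + 1; at 4: 2·4 + 1 = 9; next = 8
base 4: 8 = 2·4; at 5: 2·5 = 10; next = 9
base 5: 9 = 5 + 4; at 6: 6 + 4 = 10; next = 9
base 6: 9 = 6 + 3; at 7: 7 + 3 = 10; next = 9
base 7: 9 = 7 + 2; at 8: 8 + 2 = 10; next = 9

0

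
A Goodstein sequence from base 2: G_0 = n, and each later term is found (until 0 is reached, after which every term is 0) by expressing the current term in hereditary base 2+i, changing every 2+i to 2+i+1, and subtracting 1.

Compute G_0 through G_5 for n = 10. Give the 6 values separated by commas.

10, 83, 1025, 15625, 279935, 4215754

G_0=10  [base 2] 2^(2 + 1) + 2  →[2↦3]→  3^(3 + 1) + 3 = 84  −1 ⇒ G_1=83
G_1=83  [base 3] 3^(3 + 1) + 2  →[3↦4]→  4^(4 + 1) + 2 = 1026  −1 ⇒ G_2=1025
G_2=1025  [base 4] 4^(4 + 1) + 1  →[4↦5]→  5^(5 + 1) + 1 = 15626  −1 ⇒ G_3=15625
G_3=15625  [base 5] 5^(5 + 1)  →[5↦6]→  6^(6 + 1) = 279936  −1 ⇒ G_4=279935
G_4=279935  [base 6] 5·6^6 + 5·6^5 + 5·6^4 + 5·6^3 + 5·6^2 + 5·6 + 5  →[6↦7]→  5·7^7 + 5·7^5 + 5·7^4 + 5·7^3 + 5·7^2 + 5·7 + 5 = 4215755  −1 ⇒ G_5=4215754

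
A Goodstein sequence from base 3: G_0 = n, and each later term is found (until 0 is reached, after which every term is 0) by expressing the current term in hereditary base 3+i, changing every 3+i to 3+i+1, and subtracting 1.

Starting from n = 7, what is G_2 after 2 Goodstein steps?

i=0: 7 = 2·3 + 1 (b=3); 3→4: 2·4 + 1 = 9; 9−1 = 8
i=1: 8 = 2·4 (b=4); 4→5: 2·5 = 10; 10−1 = 9
i=2: 9 = 5 + 4 (b=5); 5→6: 6 + 4 = 10; 10−1 = 9

9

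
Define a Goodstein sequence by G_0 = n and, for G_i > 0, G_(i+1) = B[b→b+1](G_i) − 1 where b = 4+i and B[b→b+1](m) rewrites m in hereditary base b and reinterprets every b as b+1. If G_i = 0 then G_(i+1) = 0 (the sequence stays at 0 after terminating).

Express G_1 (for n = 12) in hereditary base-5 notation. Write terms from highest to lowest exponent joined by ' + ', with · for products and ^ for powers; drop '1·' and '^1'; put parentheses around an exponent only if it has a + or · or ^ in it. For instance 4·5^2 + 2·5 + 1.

2·5 + 4

i=0: 12 = 3·4 (b=4); 4→5: 3·5 = 15; 15−1 = 14
i=1: 14 = 2·5 + 4 (b=5); 5→6: 2·6 + 4 = 16; 16−1 = 15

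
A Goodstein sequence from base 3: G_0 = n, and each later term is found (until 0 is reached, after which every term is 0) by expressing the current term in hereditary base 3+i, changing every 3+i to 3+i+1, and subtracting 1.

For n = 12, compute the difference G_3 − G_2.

10

(0) 12|_3 = 3^2 + 3 ↦ 4^2 + 4|_4 = 20 ⇒ 19
(1) 19|_4 = 4^2 + 3 ↦ 5^2 + 3|_5 = 28 ⇒ 27
(2) 27|_5 = 5^2 + 2 ↦ 6^2 + 2|_6 = 38 ⇒ 37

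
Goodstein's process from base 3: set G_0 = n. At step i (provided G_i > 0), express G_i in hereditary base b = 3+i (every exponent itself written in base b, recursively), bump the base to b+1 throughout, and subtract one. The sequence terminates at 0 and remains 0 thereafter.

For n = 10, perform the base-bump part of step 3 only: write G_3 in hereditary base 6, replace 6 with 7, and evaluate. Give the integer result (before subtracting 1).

31

G_0 = 10. HB_3(10) = 3^2 + 1. Bump = 17. G_1 = 16.
G_1 = 16. HB_4(16) = 4^2. Bump = 25. G_2 = 24.
G_2 = 24. HB_5(24) = 4·5 + 4. Bump = 28. G_3 = 27.
G_3 = 27. HB_6(27) = 4·6 + 3. Bump = 31. G_4 = 30.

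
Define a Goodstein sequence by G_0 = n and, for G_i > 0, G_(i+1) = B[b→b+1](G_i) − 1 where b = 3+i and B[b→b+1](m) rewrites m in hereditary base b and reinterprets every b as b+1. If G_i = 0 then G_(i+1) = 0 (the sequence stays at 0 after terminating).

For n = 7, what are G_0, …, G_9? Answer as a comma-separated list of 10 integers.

7, 8, 9, 9, 9, 9, 9, 9, 8, 7

G_0=7  [base 3] 2·3 + 1  →[3↦4]→  2·4 + 1 = 9  −1 ⇒ G_1=8
G_1=8  [base 4] 2·4  →[4↦5]→  2·5 = 10  −1 ⇒ G_2=9
G_2=9  [base 5] 5 + 4  →[5↦6]→  6 + 4 = 10  −1 ⇒ G_3=9
G_3=9  [base 6] 6 + 3  →[6↦7]→  7 + 3 = 10  −1 ⇒ G_4=9
G_4=9  [base 7] 7 + 2  →[7↦8]→  8 + 2 = 10  −1 ⇒ G_5=9
G_5=9  [base 8] 8 + 1  →[8↦9]→  9 + 1 = 10  −1 ⇒ G_6=9
G_6=9  [base 9] 9  →[9↦10]→  10 = 10  −1 ⇒ G_7=9
G_7=9  [base 10] 9  →[10↦11]→  9 = 9  −1 ⇒ G_8=8
G_8=8  [base 11] 8  →[11↦12]→  8 = 8  −1 ⇒ G_9=7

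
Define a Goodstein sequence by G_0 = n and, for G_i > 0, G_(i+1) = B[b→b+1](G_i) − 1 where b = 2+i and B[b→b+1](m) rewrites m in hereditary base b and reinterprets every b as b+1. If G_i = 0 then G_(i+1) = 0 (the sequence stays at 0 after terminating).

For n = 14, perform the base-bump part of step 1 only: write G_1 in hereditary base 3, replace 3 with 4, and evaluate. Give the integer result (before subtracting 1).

1282

G_0 = 14. HB_2(14) = 2^(2 + 1) + 2^2 + 2. Bump = 111. G_1 = 110.
G_1 = 110. HB_3(110) = 3^(3 + 1) + 3^3 + 2. Bump = 1282. G_2 = 1281.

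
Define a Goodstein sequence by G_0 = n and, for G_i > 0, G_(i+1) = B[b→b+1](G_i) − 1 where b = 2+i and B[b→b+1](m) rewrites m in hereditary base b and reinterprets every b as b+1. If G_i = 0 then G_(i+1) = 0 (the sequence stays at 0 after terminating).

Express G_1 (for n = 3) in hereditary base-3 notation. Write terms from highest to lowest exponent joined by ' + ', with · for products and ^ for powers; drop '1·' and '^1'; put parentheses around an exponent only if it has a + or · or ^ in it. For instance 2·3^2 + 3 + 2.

3

G_0 = 3. HB_2(3) = 2 + 1. Bump = 4. G_1 = 3.
G_1 = 3. HB_3(3) = 3. Bump = 4. G_2 = 3.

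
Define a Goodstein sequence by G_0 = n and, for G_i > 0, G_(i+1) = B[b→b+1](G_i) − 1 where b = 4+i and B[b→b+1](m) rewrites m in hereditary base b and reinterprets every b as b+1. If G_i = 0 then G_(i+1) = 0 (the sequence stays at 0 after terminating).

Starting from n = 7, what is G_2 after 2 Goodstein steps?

7

[0] 7 ≡ 4 + 3 (base 4). Lift 5: 8. −1: 7.
[1] 7 ≡ 5 + 2 (base 5). Lift 6: 8. −1: 7.
[2] 7 ≡ 6 + 1 (base 6). Lift 7: 8. −1: 7.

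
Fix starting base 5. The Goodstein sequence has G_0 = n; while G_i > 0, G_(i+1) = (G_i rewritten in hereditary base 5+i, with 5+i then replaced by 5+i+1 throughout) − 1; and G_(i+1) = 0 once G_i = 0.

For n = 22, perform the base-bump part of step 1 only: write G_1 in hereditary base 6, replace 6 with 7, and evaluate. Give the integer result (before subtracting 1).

22 —HB5→ 4·5 + 2 —bump→ 4·6 + 2 = 26 —(−1)→ 25
25 —HB6→ 4·6 + 1 —bump→ 4·7 + 1 = 29 —(−1)→ 28

29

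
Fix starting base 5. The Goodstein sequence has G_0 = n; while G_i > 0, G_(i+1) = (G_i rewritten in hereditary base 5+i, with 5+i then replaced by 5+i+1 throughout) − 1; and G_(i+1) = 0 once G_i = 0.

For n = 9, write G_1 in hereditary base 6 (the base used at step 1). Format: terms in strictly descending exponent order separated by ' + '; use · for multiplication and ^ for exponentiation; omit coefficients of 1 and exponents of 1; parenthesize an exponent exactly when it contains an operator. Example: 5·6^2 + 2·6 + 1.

[0] 9 ≡ 5 + 4 (base 5). Lift 6: 10. −1: 9.
[1] 9 ≡ 6 + 3 (base 6). Lift 7: 10. −1: 9.

6 + 3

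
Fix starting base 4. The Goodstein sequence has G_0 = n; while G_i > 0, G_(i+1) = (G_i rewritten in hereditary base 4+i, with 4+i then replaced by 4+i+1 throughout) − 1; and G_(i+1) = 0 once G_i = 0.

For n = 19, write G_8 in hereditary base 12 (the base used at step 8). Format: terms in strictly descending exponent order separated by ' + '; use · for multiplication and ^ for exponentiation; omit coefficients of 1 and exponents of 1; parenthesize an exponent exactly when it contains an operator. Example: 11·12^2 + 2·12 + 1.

(0) 19|_4 = 4^2 + 3 ↦ 5^2 + 3|_5 = 28 ⇒ 27
(1) 27|_5 = 5^2 + 2 ↦ 6^2 + 2|_6 = 38 ⇒ 37
(2) 37|_6 = 6^2 + 1 ↦ 7^2 + 1|_7 = 50 ⇒ 49
(3) 49|_7 = 7^2 ↦ 8^2|_8 = 64 ⇒ 63
(4) 63|_8 = 7·8 + 7 ↦ 7·9 + 7|_9 = 70 ⇒ 69
(5) 69|_9 = 7·9 + 6 ↦ 7·10 + 6|_10 = 76 ⇒ 75
(6) 75|_10 = 7·10 + 5 ↦ 7·11 + 5|_11 = 82 ⇒ 81
(7) 81|_11 = 7·11 + 4 ↦ 7·12 + 4|_12 = 88 ⇒ 87
(8) 87|_12 = 7·12 + 3 ↦ 7·13 + 3|_13 = 94 ⇒ 93

7·12 + 3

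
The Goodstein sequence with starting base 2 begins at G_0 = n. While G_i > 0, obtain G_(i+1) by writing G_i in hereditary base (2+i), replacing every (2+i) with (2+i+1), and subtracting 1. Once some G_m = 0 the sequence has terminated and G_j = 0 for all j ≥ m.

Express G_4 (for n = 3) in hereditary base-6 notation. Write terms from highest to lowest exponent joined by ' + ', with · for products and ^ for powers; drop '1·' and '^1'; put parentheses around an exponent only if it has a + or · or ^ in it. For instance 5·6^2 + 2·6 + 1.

1

base 2: 3 = 2 + 1; at 3: 3 + 1 = 4; next = 3
base 3: 3 = 3; at 4: 4 = 4; next = 3
base 4: 3 = 3; at 5: 3 = 3; next = 2
base 5: 2 = 2; at 6: 2 = 2; next = 1
base 6: 1 = 1; at 7: 1 = 1; next = 0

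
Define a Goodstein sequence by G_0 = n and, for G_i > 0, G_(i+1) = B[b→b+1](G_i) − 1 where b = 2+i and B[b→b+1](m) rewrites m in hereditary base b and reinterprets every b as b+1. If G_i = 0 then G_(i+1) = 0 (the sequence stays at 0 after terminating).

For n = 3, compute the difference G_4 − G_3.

step 0: 3 = 2 + 1; sub 3 for 2: 3 + 1; = 4; G_1 = 4−1 = 3
step 1: 3 = 3; sub 4 for 3: 4; = 4; G_2 = 4−1 = 3
step 2: 3 = 3; sub 5 for 4: 3; = 3; G_3 = 3−1 = 2
step 3: 2 = 2; sub 6 for 5: 2; = 2; G_4 = 2−1 = 1

-1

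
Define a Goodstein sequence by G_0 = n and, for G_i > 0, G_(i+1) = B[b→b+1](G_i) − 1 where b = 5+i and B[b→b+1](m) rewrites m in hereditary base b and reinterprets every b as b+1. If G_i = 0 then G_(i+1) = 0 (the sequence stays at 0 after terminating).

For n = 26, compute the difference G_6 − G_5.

base 5: 26 = 5^2 + 1; at 6: 6^2 + 1 = 37; next = 36
base 6: 36 = 6^2; at 7: 7^2 = 49; next = 48
base 7: 48 = 6·7 + 6; at 8: 6·8 + 6 = 54; next = 53
base 8: 53 = 6·8 + 5; at 9: 6·9 + 5 = 59; next = 58
base 9: 58 = 6·9 + 4; at 10: 6·10 + 4 = 64; next = 63
base 10: 63 = 6·10 + 3; at 11: 6·11 + 3 = 69; next = 68

5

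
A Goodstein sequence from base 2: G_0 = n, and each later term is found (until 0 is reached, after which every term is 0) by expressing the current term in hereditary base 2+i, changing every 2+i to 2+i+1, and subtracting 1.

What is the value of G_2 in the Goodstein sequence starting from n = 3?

base 2: 3 = 2 + 1; at 3: 3 + 1 = 4; next = 3
base 3: 3 = 3; at 4: 4 = 4; next = 3
base 4: 3 = 3; at 5: 3 = 3; next = 2

3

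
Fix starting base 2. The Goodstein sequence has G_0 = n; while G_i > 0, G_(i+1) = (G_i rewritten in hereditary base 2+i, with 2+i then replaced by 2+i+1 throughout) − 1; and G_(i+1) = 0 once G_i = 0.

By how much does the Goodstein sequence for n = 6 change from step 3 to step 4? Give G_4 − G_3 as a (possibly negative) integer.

43530

i=0: 6 = 2^2 + 2 (b=2); 2→3: 3^3 + 3 = 30; 30−1 = 29
i=1: 29 = 3^3 + 2 (b=3); 3→4: 4^4 + 2 = 258; 258−1 = 257
i=2: 257 = 4^4 + 1 (b=4); 4→5: 5^5 + 1 = 3126; 3126−1 = 3125
i=3: 3125 = 5^5 (b=5); 5→6: 6^6 = 46656; 46656−1 = 46655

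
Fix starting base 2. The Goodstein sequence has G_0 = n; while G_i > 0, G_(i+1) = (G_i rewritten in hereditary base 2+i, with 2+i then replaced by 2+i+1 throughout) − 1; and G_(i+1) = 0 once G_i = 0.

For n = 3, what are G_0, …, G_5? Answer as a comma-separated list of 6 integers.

3, 3, 3, 2, 1, 0

base 2: 3 = 2 + 1; at 3: 3 + 1 = 4; next = 3
base 3: 3 = 3; at 4: 4 = 4; next = 3
base 4: 3 = 3; at 5: 3 = 3; next = 2
base 5: 2 = 2; at 6: 2 = 2; next = 1
base 6: 1 = 1; at 7: 1 = 1; next = 0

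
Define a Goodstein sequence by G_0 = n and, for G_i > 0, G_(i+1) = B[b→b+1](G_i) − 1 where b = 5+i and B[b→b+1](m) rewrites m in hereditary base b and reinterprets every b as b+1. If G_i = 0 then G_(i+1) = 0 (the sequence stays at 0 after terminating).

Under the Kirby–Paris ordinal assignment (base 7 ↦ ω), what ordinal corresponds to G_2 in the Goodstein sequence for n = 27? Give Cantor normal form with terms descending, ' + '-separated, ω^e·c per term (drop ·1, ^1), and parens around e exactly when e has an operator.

base 5: 27 = 5^2 + 2; at 6: 6^2 + 2 = 38; next = 37
base 6: 37 = 6^2 + 1; at 7: 7^2 + 1 = 50; next = 49
base 7: 49 = 7^2; at 8: 8^2 = 64; next = 63

ω^2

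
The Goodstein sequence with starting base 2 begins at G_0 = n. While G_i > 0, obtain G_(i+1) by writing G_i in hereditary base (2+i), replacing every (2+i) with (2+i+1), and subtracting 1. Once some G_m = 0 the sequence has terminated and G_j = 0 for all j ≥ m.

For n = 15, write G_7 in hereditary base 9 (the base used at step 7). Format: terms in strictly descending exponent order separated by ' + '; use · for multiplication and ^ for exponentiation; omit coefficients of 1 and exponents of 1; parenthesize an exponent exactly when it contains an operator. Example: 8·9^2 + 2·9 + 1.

i=0: 15 = 2^(2 + 1) + 2^2 + 2 + 1 (b=2); 2→3: 3^(3 + 1) + 3^3 + 3 + 1 = 112; 112−1 = 111
i=1: 111 = 3^(3 + 1) + 3^3 + 3 (b=3); 3→4: 4^(4 + 1) + 4^4 + 4 = 1284; 1284−1 = 1283
i=2: 1283 = 4^(4 + 1) + 4^4 + 3 (b=4); 4→5: 5^(5 + 1) + 5^5 + 3 = 18753; 18753−1 = 18752
i=3: 18752 = 5^(5 + 1) + 5^5 + 2 (b=5); 5→6: 6^(6 + 1) + 6^6 + 2 = 326594; 326594−1 = 326593
i=4: 326593 = 6^(6 + 1) + 6^6 + 1 (b=6); 6→7: 7^(7 + 1) + 7^7 + 1 = 6588345; 6588345−1 = 6588344
i=5: 6588344 = 7^(7 + 1) + 7^7 (b=7); 7→8: 8^(8 + 1) + 8^8 = 150994944; 150994944−1 = 150994943
i=6: 150994943 = 8^(8 + 1) + 7·8^7 + 7·8^6 + 7·8^5 + 7·8^4 + 7·8^3 + 7·8^2 + 7·8 + 7 (b=8); 8→9: 9^(9 + 1) + 7·9^7 + 7·9^6 + 7·9^5 + 7·9^4 + 7·9^3 + 7·9^2 + 7·9 + 7 = 3524450281; 3524450281−1 = 3524450280

9^(9 + 1) + 7·9^7 + 7·9^6 + 7·9^5 + 7·9^4 + 7·9^3 + 7·9^2 + 7·9 + 6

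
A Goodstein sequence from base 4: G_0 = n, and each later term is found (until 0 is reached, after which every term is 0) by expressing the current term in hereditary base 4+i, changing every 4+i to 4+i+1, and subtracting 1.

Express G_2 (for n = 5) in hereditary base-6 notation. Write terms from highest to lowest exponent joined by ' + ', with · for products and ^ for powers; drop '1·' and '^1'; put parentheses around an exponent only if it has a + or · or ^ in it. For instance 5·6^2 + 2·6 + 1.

step 0: 5 = 4 + 1; sub 5 for 4: 5 + 1; = 6; G_1 = 6−1 = 5
step 1: 5 = 5; sub 6 for 5: 6; = 6; G_2 = 6−1 = 5
step 2: 5 = 5; sub 7 for 6: 5; = 5; G_3 = 5−1 = 4

5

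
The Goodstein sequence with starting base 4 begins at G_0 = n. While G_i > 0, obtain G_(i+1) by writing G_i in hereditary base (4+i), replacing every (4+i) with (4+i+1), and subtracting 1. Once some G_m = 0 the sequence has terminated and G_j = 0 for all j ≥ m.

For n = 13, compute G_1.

15

step 0: 13 = 3·4 + 1; sub 5 for 4: 3·5 + 1; = 16; G_1 = 16−1 = 15
step 1: 15 = 3·5; sub 6 for 5: 3·6; = 18; G_2 = 18−1 = 17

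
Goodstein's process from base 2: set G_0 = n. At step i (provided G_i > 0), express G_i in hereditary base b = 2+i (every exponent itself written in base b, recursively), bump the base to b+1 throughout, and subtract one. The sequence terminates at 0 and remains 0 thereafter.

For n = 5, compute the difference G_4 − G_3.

308

[0] 5 ≡ 2^2 + 1 (base 2). Lift 3: 28. −1: 27.
[1] 27 ≡ 3^3 (base 3). Lift 4: 256. −1: 255.
[2] 255 ≡ 3·4^3 + 3·4^2 + 3·4 + 3 (base 4). Lift 5: 468. −1: 467.
[3] 467 ≡ 3·5^3 + 3·5^2 + 3·5 + 2 (base 5). Lift 6: 776. −1: 775.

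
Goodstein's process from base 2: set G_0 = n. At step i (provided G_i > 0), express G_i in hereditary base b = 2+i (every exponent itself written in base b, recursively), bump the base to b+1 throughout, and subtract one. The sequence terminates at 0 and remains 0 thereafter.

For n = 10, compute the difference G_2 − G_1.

942

G_0 = 10. HB_2(10) = 2^(2 + 1) + 2. Bump = 84. G_1 = 83.
G_1 = 83. HB_3(83) = 3^(3 + 1) + 2. Bump = 1026. G_2 = 1025.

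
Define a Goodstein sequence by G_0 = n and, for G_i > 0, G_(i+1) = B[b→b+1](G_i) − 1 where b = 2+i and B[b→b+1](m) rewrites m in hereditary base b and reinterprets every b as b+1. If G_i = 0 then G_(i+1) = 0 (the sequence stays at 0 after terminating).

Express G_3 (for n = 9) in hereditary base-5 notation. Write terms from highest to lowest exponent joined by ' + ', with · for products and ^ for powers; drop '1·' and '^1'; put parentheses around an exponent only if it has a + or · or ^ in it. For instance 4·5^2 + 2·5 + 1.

base 2: 9 = 2^(2 + 1) + 1; at 3: 3^(3 + 1) + 1 = 82; next = 81
base 3: 81 = 3^(3 + 1); at 4: 4^(4 + 1) = 1024; next = 1023
base 4: 1023 = 3·4^4 + 3·4^3 + 3·4^2 + 3·4 + 3; at 5: 3·5^5 + 3·5^3 + 3·5^2 + 3·5 + 3 = 9843; next = 9842
base 5: 9842 = 3·5^5 + 3·5^3 + 3·5^2 + 3·5 + 2; at 6: 3·6^6 + 3·6^3 + 3·6^2 + 3·6 + 2 = 140744; next = 140743

3·5^5 + 3·5^3 + 3·5^2 + 3·5 + 2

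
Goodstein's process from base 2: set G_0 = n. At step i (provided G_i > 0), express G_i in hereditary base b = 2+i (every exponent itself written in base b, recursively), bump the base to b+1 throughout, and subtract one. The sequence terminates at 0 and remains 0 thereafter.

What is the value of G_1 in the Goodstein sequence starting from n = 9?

81

[0] 9 ≡ 2^(2 + 1) + 1 (base 2). Lift 3: 82. −1: 81.
[1] 81 ≡ 3^(3 + 1) (base 3). Lift 4: 1024. −1: 1023.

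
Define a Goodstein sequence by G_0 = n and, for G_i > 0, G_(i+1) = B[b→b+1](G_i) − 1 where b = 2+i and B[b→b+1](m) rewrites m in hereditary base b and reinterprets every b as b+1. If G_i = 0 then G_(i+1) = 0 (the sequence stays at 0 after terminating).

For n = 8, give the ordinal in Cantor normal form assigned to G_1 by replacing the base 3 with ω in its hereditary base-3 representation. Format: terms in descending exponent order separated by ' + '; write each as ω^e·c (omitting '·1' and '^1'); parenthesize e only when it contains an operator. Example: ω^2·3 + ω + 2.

[0] 8 ≡ 2^(2 + 1) (base 2). Lift 3: 81. −1: 80.
[1] 80 ≡ 2·3^3 + 2·3^2 + 2·3 + 2 (base 3). Lift 4: 554. −1: 553.

ω^ω·2 + ω^2·2 + ω·2 + 2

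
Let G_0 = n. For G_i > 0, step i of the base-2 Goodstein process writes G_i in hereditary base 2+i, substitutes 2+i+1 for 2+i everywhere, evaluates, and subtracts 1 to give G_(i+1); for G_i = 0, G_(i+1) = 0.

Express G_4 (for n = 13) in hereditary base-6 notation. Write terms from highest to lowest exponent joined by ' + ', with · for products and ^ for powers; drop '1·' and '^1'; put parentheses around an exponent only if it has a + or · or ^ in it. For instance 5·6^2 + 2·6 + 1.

13 —HB2→ 2^(2 + 1) + 2^2 + 1 —bump→ 3^(3 + 1) + 3^3 + 1 = 109 —(−1)→ 108
108 —HB3→ 3^(3 + 1) + 3^3 —bump→ 4^(4 + 1) + 4^4 = 1280 —(−1)→ 1279
1279 —HB4→ 4^(4 + 1) + 3·4^3 + 3·4^2 + 3·4 + 3 —bump→ 5^(5 + 1) + 3·5^3 + 3·5^2 + 3·5 + 3 = 16093 —(−1)→ 16092
16092 —HB5→ 5^(5 + 1) + 3·5^3 + 3·5^2 + 3·5 + 2 —bump→ 6^(6 + 1) + 3·6^3 + 3·6^2 + 3·6 + 2 = 280712 —(−1)→ 280711

6^(6 + 1) + 3·6^3 + 3·6^2 + 3·6 + 1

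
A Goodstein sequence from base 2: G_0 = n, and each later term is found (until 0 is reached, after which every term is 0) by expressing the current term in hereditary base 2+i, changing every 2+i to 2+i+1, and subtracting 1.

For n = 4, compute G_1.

26

4 —HB2→ 2^2 —bump→ 3^3 = 27 —(−1)→ 26
26 —HB3→ 2·3^2 + 2·3 + 2 —bump→ 2·4^2 + 2·4 + 2 = 42 —(−1)→ 41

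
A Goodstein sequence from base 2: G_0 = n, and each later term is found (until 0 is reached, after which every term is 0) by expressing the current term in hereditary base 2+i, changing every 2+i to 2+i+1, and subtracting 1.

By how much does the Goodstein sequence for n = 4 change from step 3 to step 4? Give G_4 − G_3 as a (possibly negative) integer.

i=0: 4 = 2^2 (b=2); 2→3: 3^3 = 27; 27−1 = 26
i=1: 26 = 2·3^2 + 2·3 + 2 (b=3); 3→4: 2·4^2 + 2·4 + 2 = 42; 42−1 = 41
i=2: 41 = 2·4^2 + 2·4 + 1 (b=4); 4→5: 2·5^2 + 2·5 + 1 = 61; 61−1 = 60
i=3: 60 = 2·5^2 + 2·5 (b=5); 5→6: 2·6^2 + 2·6 = 84; 84−1 = 83

23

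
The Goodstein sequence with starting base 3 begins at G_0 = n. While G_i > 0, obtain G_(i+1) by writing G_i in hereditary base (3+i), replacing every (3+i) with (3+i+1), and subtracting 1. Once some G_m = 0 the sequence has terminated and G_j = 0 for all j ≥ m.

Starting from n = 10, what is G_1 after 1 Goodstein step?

[0] 10 ≡ 3^2 + 1 (base 3). Lift 4: 17. −1: 16.
[1] 16 ≡ 4^2 (base 4). Lift 5: 25. −1: 24.

16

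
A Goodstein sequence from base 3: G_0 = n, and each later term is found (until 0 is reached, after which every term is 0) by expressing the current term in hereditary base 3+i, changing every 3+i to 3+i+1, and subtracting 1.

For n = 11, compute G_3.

11 —HB3→ 3^2 + 2 —bump→ 4^2 + 2 = 18 —(−1)→ 17
17 —HB4→ 4^2 + 1 —bump→ 5^2 + 1 = 26 —(−1)→ 25
25 —HB5→ 5^2 —bump→ 6^2 = 36 —(−1)→ 35
35 —HB6→ 5·6 + 5 —bump→ 5·7 + 5 = 40 —(−1)→ 39

35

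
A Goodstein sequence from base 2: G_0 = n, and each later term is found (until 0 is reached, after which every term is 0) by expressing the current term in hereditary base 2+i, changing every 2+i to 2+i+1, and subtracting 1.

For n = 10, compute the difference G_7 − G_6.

G_0=10  [base 2] 2^(2 + 1) + 2  →[2↦3]→  3^(3 + 1) + 3 = 84  −1 ⇒ G_1=83
G_1=83  [base 3] 3^(3 + 1) + 2  →[3↦4]→  4^(4 + 1) + 2 = 1026  −1 ⇒ G_2=1025
G_2=1025  [base 4] 4^(4 + 1) + 1  →[4↦5]→  5^(5 + 1) + 1 = 15626  −1 ⇒ G_3=15625
G_3=15625  [base 5] 5^(5 + 1)  →[5↦6]→  6^(6 + 1) = 279936  −1 ⇒ G_4=279935
G_4=279935  [base 6] 5·6^6 + 5·6^5 + 5·6^4 + 5·6^3 + 5·6^2 + 5·6 + 5  →[6↦7]→  5·7^7 + 5·7^5 + 5·7^4 + 5·7^3 + 5·7^2 + 5·7 + 5 = 4215755  −1 ⇒ G_5=4215754
G_5=4215754  [base 7] 5·7^7 + 5·7^5 + 5·7^4 + 5·7^3 + 5·7^2 + 5·7 + 4  →[7↦8]→  5·8^8 + 5·8^5 + 5·8^4 + 5·8^3 + 5·8^2 + 5·8 + 4 = 84073324  −1 ⇒ G_6=84073323
G_6=84073323  [base 8] 5·8^8 + 5·8^5 + 5·8^4 + 5·8^3 + 5·8^2 + 5·8 + 3  →[8↦9]→  5·9^9 + 5·9^5 + 5·9^4 + 5·9^3 + 5·9^2 + 5·9 + 3 = 1937434593  −1 ⇒ G_7=1937434592

1853361269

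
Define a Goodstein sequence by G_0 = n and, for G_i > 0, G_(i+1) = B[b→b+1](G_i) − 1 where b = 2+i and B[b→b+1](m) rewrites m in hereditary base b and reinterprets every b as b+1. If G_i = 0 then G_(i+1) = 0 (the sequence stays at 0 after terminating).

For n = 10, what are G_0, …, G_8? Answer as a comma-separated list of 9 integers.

10, 83, 1025, 15625, 279935, 4215754, 84073323, 1937434592, 50000555551

G_0 = 10. HB_2(10) = 2^(2 + 1) + 2. Bump = 84. G_1 = 83.
G_1 = 83. HB_3(83) = 3^(3 + 1) + 2. Bump = 1026. G_2 = 1025.
G_2 = 1025. HB_4(1025) = 4^(4 + 1) + 1. Bump = 15626. G_3 = 15625.
G_3 = 15625. HB_5(15625) = 5^(5 + 1). Bump = 279936. G_4 = 279935.
G_4 = 279935. HB_6(279935) = 5·6^6 + 5·6^5 + 5·6^4 + 5·6^3 + 5·6^2 + 5·6 + 5. Bump = 4215755. G_5 = 4215754.
G_5 = 4215754. HB_7(4215754) = 5·7^7 + 5·7^5 + 5·7^4 + 5·7^3 + 5·7^2 + 5·7 + 4. Bump = 84073324. G_6 = 84073323.
G_6 = 84073323. HB_8(84073323) = 5·8^8 + 5·8^5 + 5·8^4 + 5·8^3 + 5·8^2 + 5·8 + 3. Bump = 1937434593. G_7 = 1937434592.
G_7 = 1937434592. HB_9(1937434592) = 5·9^9 + 5·9^5 + 5·9^4 + 5·9^3 + 5·9^2 + 5·9 + 2. Bump = 50000555552. G_8 = 50000555551.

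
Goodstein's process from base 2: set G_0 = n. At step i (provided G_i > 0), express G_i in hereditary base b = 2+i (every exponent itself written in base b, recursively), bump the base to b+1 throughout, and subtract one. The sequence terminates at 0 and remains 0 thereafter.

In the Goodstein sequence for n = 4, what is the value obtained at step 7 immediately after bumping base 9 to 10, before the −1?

i=0: 4 = 2^2 (b=2); 2→3: 3^3 = 27; 27−1 = 26
i=1: 26 = 2·3^2 + 2·3 + 2 (b=3); 3→4: 2·4^2 + 2·4 + 2 = 42; 42−1 = 41
i=2: 41 = 2·4^2 + 2·4 + 1 (b=4); 4→5: 2·5^2 + 2·5 + 1 = 61; 61−1 = 60
i=3: 60 = 2·5^2 + 2·5 (b=5); 5→6: 2·6^2 + 2·6 = 84; 84−1 = 83
i=4: 83 = 2·6^2 + 6 + 5 (b=6); 6→7: 2·7^2 + 7 + 5 = 110; 110−1 = 109
i=5: 109 = 2·7^2 + 7 + 4 (b=7); 7→8: 2·8^2 + 8 + 4 = 140; 140−1 = 139
i=6: 139 = 2·8^2 + 8 + 3 (b=8); 8→9: 2·9^2 + 9 + 3 = 174; 174−1 = 173
i=7: 173 = 2·9^2 + 9 + 2 (b=9); 9→10: 2·10^2 + 10 + 2 = 212; 212−1 = 211

212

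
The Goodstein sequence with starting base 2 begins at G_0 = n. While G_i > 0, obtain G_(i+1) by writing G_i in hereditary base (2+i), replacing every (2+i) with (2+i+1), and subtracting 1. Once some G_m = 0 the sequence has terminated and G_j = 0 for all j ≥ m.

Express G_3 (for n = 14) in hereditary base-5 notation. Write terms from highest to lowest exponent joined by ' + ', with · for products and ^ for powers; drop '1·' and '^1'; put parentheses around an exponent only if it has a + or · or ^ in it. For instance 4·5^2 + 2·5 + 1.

i=0: 14 = 2^(2 + 1) + 2^2 + 2 (b=2); 2→3: 3^(3 + 1) + 3^3 + 3 = 111; 111−1 = 110
i=1: 110 = 3^(3 + 1) + 3^3 + 2 (b=3); 3→4: 4^(4 + 1) + 4^4 + 2 = 1282; 1282−1 = 1281
i=2: 1281 = 4^(4 + 1) + 4^4 + 1 (b=4); 4→5: 5^(5 + 1) + 5^5 + 1 = 18751; 18751−1 = 18750
i=3: 18750 = 5^(5 + 1) + 5^5 (b=5); 5→6: 6^(6 + 1) + 6^6 = 326592; 326592−1 = 326591

5^(5 + 1) + 5^5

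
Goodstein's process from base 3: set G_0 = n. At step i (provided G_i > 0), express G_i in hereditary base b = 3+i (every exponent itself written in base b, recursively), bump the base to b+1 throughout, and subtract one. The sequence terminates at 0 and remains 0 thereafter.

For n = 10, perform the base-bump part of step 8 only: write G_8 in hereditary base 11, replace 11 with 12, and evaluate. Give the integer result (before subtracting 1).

[0] 10 ≡ 3^2 + 1 (base 3). Lift 4: 17. −1: 16.
[1] 16 ≡ 4^2 (base 4). Lift 5: 25. −1: 24.
[2] 24 ≡ 4·5 + 4 (base 5). Lift 6: 28. −1: 27.
[3] 27 ≡ 4·6 + 3 (base 6). Lift 7: 31. −1: 30.
[4] 30 ≡ 4·7 + 2 (base 7). Lift 8: 34. −1: 33.
[5] 33 ≡ 4·8 + 1 (base 8). Lift 9: 37. −1: 36.
[6] 36 ≡ 4·9 (base 9). Lift 10: 40. −1: 39.
[7] 39 ≡ 3·10 + 9 (base 10). Lift 11: 42. −1: 41.
[8] 41 ≡ 3·11 + 8 (base 11). Lift 12: 44. −1: 43.

44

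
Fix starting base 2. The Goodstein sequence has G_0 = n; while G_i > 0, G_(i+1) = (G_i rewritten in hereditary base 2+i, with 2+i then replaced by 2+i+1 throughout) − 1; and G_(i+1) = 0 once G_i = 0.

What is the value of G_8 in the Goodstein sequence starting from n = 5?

3325

i=0: 5 = 2^2 + 1 (b=2); 2→3: 3^3 + 1 = 28; 28−1 = 27
i=1: 27 = 3^3 (b=3); 3→4: 4^4 = 256; 256−1 = 255
i=2: 255 = 3·4^3 + 3·4^2 + 3·4 + 3 (b=4); 4→5: 3·5^3 + 3·5^2 + 3·5 + 3 = 468; 468−1 = 467
i=3: 467 = 3·5^3 + 3·5^2 + 3·5 + 2 (b=5); 5→6: 3·6^3 + 3·6^2 + 3·6 + 2 = 776; 776−1 = 775
i=4: 775 = 3·6^3 + 3·6^2 + 3·6 + 1 (b=6); 6→7: 3·7^3 + 3·7^2 + 3·7 + 1 = 1198; 1198−1 = 1197
i=5: 1197 = 3·7^3 + 3·7^2 + 3·7 (b=7); 7→8: 3·8^3 + 3·8^2 + 3·8 = 1752; 1752−1 = 1751
i=6: 1751 = 3·8^3 + 3·8^2 + 2·8 + 7 (b=8); 8→9: 3·9^3 + 3·9^2 + 2·9 + 7 = 2455; 2455−1 = 2454
i=7: 2454 = 3·9^3 + 3·9^2 + 2·9 + 6 (b=9); 9→10: 3·10^3 + 3·10^2 + 2·10 + 6 = 3326; 3326−1 = 3325
i=8: 3325 = 3·10^3 + 3·10^2 + 2·10 + 5 (b=10); 10→11: 3·11^3 + 3·11^2 + 2·11 + 5 = 4383; 4383−1 = 4382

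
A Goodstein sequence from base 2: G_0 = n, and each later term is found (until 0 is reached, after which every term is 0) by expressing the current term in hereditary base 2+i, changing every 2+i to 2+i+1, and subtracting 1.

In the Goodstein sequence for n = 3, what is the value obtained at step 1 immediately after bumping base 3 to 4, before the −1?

4

base 2: 3 = 2 + 1; at 3: 3 + 1 = 4; next = 3
base 3: 3 = 3; at 4: 4 = 4; next = 3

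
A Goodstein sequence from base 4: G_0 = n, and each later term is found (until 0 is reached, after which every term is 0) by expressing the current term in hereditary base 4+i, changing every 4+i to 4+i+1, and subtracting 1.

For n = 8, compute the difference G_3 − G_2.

G_0 = 8. HB_4(8) = 2·4. Bump = 10. G_1 = 9.
G_1 = 9. HB_5(9) = 5 + 4. Bump = 10. G_2 = 9.
G_2 = 9. HB_6(9) = 6 + 3. Bump = 10. G_3 = 9.

0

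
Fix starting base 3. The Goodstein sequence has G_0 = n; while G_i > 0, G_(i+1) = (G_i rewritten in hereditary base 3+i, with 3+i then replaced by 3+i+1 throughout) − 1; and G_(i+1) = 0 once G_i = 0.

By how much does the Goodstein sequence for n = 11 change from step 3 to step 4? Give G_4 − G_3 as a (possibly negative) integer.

4

11 —HB3→ 3^2 + 2 —bump→ 4^2 + 2 = 18 —(−1)→ 17
17 —HB4→ 4^2 + 1 —bump→ 5^2 + 1 = 26 —(−1)→ 25
25 —HB5→ 5^2 —bump→ 6^2 = 36 —(−1)→ 35
35 —HB6→ 5·6 + 5 —bump→ 5·7 + 5 = 40 —(−1)→ 39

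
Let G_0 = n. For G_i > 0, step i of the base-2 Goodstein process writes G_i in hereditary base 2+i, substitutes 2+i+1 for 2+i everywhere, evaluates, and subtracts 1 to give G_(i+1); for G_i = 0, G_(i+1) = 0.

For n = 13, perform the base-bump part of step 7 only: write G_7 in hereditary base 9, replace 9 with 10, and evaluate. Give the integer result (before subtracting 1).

i=0: 13 = 2^(2 + 1) + 2^2 + 1 (b=2); 2→3: 3^(3 + 1) + 3^3 + 1 = 109; 109−1 = 108
i=1: 108 = 3^(3 + 1) + 3^3 (b=3); 3→4: 4^(4 + 1) + 4^4 = 1280; 1280−1 = 1279
i=2: 1279 = 4^(4 + 1) + 3·4^3 + 3·4^2 + 3·4 + 3 (b=4); 4→5: 5^(5 + 1) + 3·5^3 + 3·5^2 + 3·5 + 3 = 16093; 16093−1 = 16092
i=3: 16092 = 5^(5 + 1) + 3·5^3 + 3·5^2 + 3·5 + 2 (b=5); 5→6: 6^(6 + 1) + 3·6^3 + 3·6^2 + 3·6 + 2 = 280712; 280712−1 = 280711
i=4: 280711 = 6^(6 + 1) + 3·6^3 + 3·6^2 + 3·6 + 1 (b=6); 6→7: 7^(7 + 1) + 3·7^3 + 3·7^2 + 3·7 + 1 = 5765999; 5765999−1 = 5765998
i=5: 5765998 = 7^(7 + 1) + 3·7^3 + 3·7^2 + 3·7 (b=7); 7→8: 8^(8 + 1) + 3·8^3 + 3·8^2 + 3·8 = 134219480; 134219480−1 = 134219479
i=6: 134219479 = 8^(8 + 1) + 3·8^3 + 3·8^2 + 2·8 + 7 (b=8); 8→9: 9^(9 + 1) + 3·9^3 + 3·9^2 + 2·9 + 7 = 3486786856; 3486786856−1 = 3486786855
i=7: 3486786855 = 9^(9 + 1) + 3·9^3 + 3·9^2 + 2·9 + 6 (b=9); 9→10: 10^(10 + 1) + 3·10^3 + 3·10^2 + 2·10 + 6 = 100000003326; 100000003326−1 = 100000003325

100000003326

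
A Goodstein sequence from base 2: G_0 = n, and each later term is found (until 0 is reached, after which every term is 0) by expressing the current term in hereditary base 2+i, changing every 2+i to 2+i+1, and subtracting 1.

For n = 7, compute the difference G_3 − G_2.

2868

G_0=7  [base 2] 2^2 + 2 + 1  →[2↦3]→  3^3 + 3 + 1 = 31  −1 ⇒ G_1=30
G_1=30  [base 3] 3^3 + 3  →[3↦4]→  4^4 + 4 = 260  −1 ⇒ G_2=259
G_2=259  [base 4] 4^4 + 3  →[4↦5]→  5^5 + 3 = 3128  −1 ⇒ G_3=3127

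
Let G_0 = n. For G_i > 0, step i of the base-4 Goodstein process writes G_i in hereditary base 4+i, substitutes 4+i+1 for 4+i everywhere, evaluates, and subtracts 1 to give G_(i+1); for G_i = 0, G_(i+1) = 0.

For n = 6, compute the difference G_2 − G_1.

0

base 4: 6 = 4 + 2; at 5: 5 + 2 = 7; next = 6
base 5: 6 = 5 + 1; at 6: 6 + 1 = 7; next = 6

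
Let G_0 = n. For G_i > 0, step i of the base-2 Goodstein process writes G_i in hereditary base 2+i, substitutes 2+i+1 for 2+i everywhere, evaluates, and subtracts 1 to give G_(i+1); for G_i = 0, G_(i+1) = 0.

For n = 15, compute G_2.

1283

i=0: 15 = 2^(2 + 1) + 2^2 + 2 + 1 (b=2); 2→3: 3^(3 + 1) + 3^3 + 3 + 1 = 112; 112−1 = 111
i=1: 111 = 3^(3 + 1) + 3^3 + 3 (b=3); 3→4: 4^(4 + 1) + 4^4 + 4 = 1284; 1284−1 = 1283
i=2: 1283 = 4^(4 + 1) + 4^4 + 3 (b=4); 4→5: 5^(5 + 1) + 5^5 + 3 = 18753; 18753−1 = 18752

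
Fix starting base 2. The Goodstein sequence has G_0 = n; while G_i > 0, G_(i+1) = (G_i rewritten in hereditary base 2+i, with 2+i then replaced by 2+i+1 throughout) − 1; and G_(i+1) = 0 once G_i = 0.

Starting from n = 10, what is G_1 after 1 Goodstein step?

10 —HB2→ 2^(2 + 1) + 2 —bump→ 3^(3 + 1) + 3 = 84 —(−1)→ 83
83 —HB3→ 3^(3 + 1) + 2 —bump→ 4^(4 + 1) + 2 = 1026 —(−1)→ 1025

83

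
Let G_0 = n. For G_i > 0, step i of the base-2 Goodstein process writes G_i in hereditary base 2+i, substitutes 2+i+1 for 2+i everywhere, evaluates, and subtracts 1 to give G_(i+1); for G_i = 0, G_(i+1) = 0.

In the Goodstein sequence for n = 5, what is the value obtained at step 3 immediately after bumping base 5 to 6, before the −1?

base 2: 5 = 2^2 + 1; at 3: 3^3 + 1 = 28; next = 27
base 3: 27 = 3^3; at 4: 4^4 = 256; next = 255
base 4: 255 = 3·4^3 + 3·4^2 + 3·4 + 3; at 5: 3·5^3 + 3·5^2 + 3·5 + 3 = 468; next = 467
base 5: 467 = 3·5^3 + 3·5^2 + 3·5 + 2; at 6: 3·6^3 + 3·6^2 + 3·6 + 2 = 776; next = 775

776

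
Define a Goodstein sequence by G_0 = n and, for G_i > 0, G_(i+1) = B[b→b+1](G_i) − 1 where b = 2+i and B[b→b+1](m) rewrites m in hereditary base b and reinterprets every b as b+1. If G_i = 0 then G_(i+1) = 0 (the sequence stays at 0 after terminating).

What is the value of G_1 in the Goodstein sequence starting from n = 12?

107

base 2: 12 = 2^(2 + 1) + 2^2; at 3: 3^(3 + 1) + 3^3 = 108; next = 107
base 3: 107 = 3^(3 + 1) + 2·3^2 + 2·3 + 2; at 4: 4^(4 + 1) + 2·4^2 + 2·4 + 2 = 1066; next = 1065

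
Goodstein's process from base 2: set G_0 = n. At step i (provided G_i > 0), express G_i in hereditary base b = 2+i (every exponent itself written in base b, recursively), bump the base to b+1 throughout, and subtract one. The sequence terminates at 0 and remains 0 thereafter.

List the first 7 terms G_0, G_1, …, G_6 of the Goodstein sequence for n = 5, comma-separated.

5, 27, 255, 467, 775, 1197, 1751

i=0: 5 = 2^2 + 1 (b=2); 2→3: 3^3 + 1 = 28; 28−1 = 27
i=1: 27 = 3^3 (b=3); 3→4: 4^4 = 256; 256−1 = 255
i=2: 255 = 3·4^3 + 3·4^2 + 3·4 + 3 (b=4); 4→5: 3·5^3 + 3·5^2 + 3·5 + 3 = 468; 468−1 = 467
i=3: 467 = 3·5^3 + 3·5^2 + 3·5 + 2 (b=5); 5→6: 3·6^3 + 3·6^2 + 3·6 + 2 = 776; 776−1 = 775
i=4: 775 = 3·6^3 + 3·6^2 + 3·6 + 1 (b=6); 6→7: 3·7^3 + 3·7^2 + 3·7 + 1 = 1198; 1198−1 = 1197
i=5: 1197 = 3·7^3 + 3·7^2 + 3·7 (b=7); 7→8: 3·8^3 + 3·8^2 + 3·8 = 1752; 1752−1 = 1751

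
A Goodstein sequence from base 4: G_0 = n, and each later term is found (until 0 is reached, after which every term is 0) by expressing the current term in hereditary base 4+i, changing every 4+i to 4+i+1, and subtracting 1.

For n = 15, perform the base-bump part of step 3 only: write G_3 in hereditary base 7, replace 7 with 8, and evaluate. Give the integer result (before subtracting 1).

24

base 4: 15 = 3·4 + 3; at 5: 3·5 + 3 = 18; next = 17
base 5: 17 = 3·5 + 2; at 6: 3·6 + 2 = 20; next = 19
base 6: 19 = 3·6 + 1; at 7: 3·7 + 1 = 22; next = 21
base 7: 21 = 3·7; at 8: 3·8 = 24; next = 23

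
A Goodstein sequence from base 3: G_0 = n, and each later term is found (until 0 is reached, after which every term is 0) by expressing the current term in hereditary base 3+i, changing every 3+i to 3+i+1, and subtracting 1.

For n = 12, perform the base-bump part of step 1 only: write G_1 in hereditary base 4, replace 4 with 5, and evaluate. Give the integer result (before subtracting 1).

[0] 12 ≡ 3^2 + 3 (base 3). Lift 4: 20. −1: 19.
[1] 19 ≡ 4^2 + 3 (base 4). Lift 5: 28. −1: 27.

28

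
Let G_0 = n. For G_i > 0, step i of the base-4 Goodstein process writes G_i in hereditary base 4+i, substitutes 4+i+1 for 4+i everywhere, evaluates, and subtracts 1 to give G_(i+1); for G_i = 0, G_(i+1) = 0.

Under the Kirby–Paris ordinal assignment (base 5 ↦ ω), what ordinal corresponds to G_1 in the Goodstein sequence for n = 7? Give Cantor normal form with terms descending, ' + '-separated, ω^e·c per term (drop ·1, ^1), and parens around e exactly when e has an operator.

ω + 2

G_0 = 7. HB_4(7) = 4 + 3. Bump = 8. G_1 = 7.
G_1 = 7. HB_5(7) = 5 + 2. Bump = 8. G_2 = 7.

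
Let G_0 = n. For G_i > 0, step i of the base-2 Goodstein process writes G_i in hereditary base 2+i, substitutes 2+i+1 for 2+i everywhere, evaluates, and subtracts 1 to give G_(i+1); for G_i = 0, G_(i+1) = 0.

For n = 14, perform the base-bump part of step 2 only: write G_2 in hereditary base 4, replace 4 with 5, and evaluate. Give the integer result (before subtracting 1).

18751

[0] 14 ≡ 2^(2 + 1) + 2^2 + 2 (base 2). Lift 3: 111. −1: 110.
[1] 110 ≡ 3^(3 + 1) + 3^3 + 2 (base 3). Lift 4: 1282. −1: 1281.
[2] 1281 ≡ 4^(4 + 1) + 4^4 + 1 (base 4). Lift 5: 18751. −1: 18750.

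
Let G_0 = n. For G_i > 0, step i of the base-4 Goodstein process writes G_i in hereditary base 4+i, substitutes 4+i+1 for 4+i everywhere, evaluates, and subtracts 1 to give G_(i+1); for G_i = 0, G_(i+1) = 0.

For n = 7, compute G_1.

7

[0] 7 ≡ 4 + 3 (base 4). Lift 5: 8. −1: 7.
[1] 7 ≡ 5 + 2 (base 5). Lift 6: 8. −1: 7.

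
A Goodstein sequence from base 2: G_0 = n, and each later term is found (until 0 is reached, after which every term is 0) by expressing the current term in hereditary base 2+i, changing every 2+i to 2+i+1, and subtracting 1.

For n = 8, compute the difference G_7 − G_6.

(0) 8|_2 = 2^(2 + 1) ↦ 3^(3 + 1)|_3 = 81 ⇒ 80
(1) 80|_3 = 2·3^3 + 2·3^2 + 2·3 + 2 ↦ 2·4^4 + 2·4^2 + 2·4 + 2|_4 = 554 ⇒ 553
(2) 553|_4 = 2·4^4 + 2·4^2 + 2·4 + 1 ↦ 2·5^5 + 2·5^2 + 2·5 + 1|_5 = 6311 ⇒ 6310
(3) 6310|_5 = 2·5^5 + 2·5^2 + 2·5 ↦ 2·6^6 + 2·6^2 + 2·6|_6 = 93396 ⇒ 93395
(4) 93395|_6 = 2·6^6 + 2·6^2 + 6 + 5 ↦ 2·7^7 + 2·7^2 + 7 + 5|_7 = 1647196 ⇒ 1647195
(5) 1647195|_7 = 2·7^7 + 2·7^2 + 7 + 4 ↦ 2·8^8 + 2·8^2 + 8 + 4|_8 = 33554572 ⇒ 33554571
(6) 33554571|_8 = 2·8^8 + 2·8^2 + 8 + 3 ↦ 2·9^9 + 2·9^2 + 9 + 3|_9 = 774841152 ⇒ 774841151

741286580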